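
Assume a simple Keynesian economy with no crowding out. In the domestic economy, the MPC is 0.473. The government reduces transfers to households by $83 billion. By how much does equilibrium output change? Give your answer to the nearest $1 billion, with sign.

The transfer change shifts disposable income by −$83 billion, so first-round consumption changes by c·ΔTR = 0.473 × (−$83 billion) = −$39.259 billion.
Expenditure multiplier = 1/(1 − MPC) = 1/(1 − 0.473) = 1/0.527 ≈ 1.898.
The transfer multiplier is c × k ≈ 0.898, so ΔY = k × (c·ΔTR) = (−$39.259 billion) / 0.527 ≈ −$74 billion.

−$74 billion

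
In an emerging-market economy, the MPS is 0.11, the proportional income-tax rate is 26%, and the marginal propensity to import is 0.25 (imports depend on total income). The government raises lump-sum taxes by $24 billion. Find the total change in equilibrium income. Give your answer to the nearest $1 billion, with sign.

−$36 billion

MPC = 1 − MPS = 1 − 0.11 = 0.89.
A lump-sum tax change of +$24 billion shifts disposable income by −$24 billion; first-round consumption changes by −c × ΔT = −0.89 × (+$24 billion) = −$21.36 billion.
Expenditure multiplier = 1/(1 − c(1−t) + m) = 1/(1 − 0.89×0.74 + 0.25) = 1/0.5914 ≈ 1.691.
The tax multiplier is −c × k ≈ −1.505, so ΔY = k × (−c·ΔT) = (−$21.36 billion) / 0.5914 ≈ −$36 billion.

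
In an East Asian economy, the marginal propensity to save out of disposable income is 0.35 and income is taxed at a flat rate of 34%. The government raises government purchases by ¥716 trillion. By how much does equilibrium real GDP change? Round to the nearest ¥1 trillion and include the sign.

+¥1,254 trillion

MPC = 1 − MPS = 1 − 0.35 = 0.65.
Expenditure multiplier = 1/(1 − c(1−t)) = 1/(1 − 0.65×0.66) = 1/0.571 ≈ 1.751.
ΔY = k × ΔG = (+¥716 trillion) / 0.571 ≈ +¥1,254 trillion.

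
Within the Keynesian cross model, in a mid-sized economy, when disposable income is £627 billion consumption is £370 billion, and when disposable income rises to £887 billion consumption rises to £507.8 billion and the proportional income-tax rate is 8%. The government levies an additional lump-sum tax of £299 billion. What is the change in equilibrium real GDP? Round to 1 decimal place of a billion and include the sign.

−£309.3 billion

MPC = ΔC/ΔYd = (507.8 − 370)/(887 − 627) = 137.8/260 = 0.53.
A lump-sum tax change of +£299 billion shifts disposable income by −£299 billion; first-round consumption changes by −c × ΔT = −0.53 × (+£299 billion) = −£158.47 billion.
Expenditure multiplier = 1/(1 − c(1−t)) = 1/(1 − 0.53×0.92) = 1/0.5124 ≈ 1.952.
The tax multiplier is −c × k ≈ −1.034, so ΔY = k × (−c·ΔT) = (−£158.47 billion) / 0.5124 ≈ −£309.3 billion.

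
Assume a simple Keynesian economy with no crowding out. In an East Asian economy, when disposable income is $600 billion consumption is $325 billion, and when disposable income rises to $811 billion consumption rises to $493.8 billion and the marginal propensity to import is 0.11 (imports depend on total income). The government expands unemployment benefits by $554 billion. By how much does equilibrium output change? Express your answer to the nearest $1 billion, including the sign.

+$1,430 billion

MPC = ΔC/ΔYd = (493.8 − 325)/(811 − 600) = 168.8/211 = 0.8.
The transfer change shifts disposable income by +$554 billion, so first-round consumption changes by c·ΔTR = 0.8 × (+$554 billion) = +$443.2 billion.
Expenditure multiplier = 1/(1 − c + m) = 1/(1 − 0.8 + 0.11) = 1/0.31 ≈ 3.226.
The transfer multiplier is c × k ≈ 2.581, so ΔY = k × (c·ΔTR) = (+$443.2 billion) / 0.31 ≈ +$1,430 billion.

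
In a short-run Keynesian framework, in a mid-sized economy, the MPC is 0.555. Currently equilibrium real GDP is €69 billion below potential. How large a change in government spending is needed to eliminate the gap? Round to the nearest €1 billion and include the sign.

+€31 billion

Spending multiplier = 1/(1 − MPC) = 1/(1 − 0.555) = 1/0.445 ≈ 2.247.
Need ΔY = +€69 billion, so ΔG = ΔY/k = (+€69 billion) × 0.445 ≈ +€31 billion.
The government should increase government spending by €31 billion.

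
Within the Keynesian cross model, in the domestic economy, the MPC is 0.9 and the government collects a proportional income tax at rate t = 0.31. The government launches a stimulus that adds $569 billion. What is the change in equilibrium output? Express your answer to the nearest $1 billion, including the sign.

Expenditure multiplier = 1/(1 − c(1−t)) = 1/(1 − 0.9×0.69) = 1/0.379 ≈ 2.639.
ΔY = k × ΔG = (+$569 billion) / 0.379 ≈ +$1,501 billion.

+$1,501 billion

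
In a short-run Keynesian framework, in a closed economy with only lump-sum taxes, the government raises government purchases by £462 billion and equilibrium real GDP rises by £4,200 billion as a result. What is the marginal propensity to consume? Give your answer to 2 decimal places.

Implied spending multiplier k = ΔY/ΔG = 4,200/462 ≈ 9.0909.
Since k = 1/(1 − MPC), MPC = 1 − 1/k = 1 − ΔG/ΔY = 1 − 462/4,200 = 0.89.

0.89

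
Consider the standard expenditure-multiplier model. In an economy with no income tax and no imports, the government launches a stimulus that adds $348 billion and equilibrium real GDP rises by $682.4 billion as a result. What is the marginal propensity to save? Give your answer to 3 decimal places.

0.510

Implied spending multiplier k = ΔY/ΔG = 682.4/348 ≈ 1.9609.
Since k = 1/(1 − MPC), MPC = 1 − 1/k = 1 − ΔG/ΔY = 1 − 348/682.4 ≈ 0.490.
MPS = 1 − MPC = 0.510.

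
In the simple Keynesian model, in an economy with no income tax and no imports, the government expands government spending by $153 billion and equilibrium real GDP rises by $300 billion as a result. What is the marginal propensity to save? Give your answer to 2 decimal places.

0.51

Implied spending multiplier k = ΔY/ΔG = 300/153 ≈ 1.9608.
Since k = 1/(1 − MPC), MPC = 1 − 1/k = 1 − ΔG/ΔY = 1 − 153/300 = 0.49.
MPS = 1 − MPC = 0.51.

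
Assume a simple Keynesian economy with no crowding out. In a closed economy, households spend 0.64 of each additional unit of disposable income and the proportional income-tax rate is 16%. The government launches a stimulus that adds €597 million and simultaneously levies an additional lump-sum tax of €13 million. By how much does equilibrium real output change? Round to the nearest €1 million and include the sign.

+€1,273 million

Expenditure multiplier = 1/(1 − c(1−t)) = 1/(1 − 0.64×0.84) = 1/0.4624 ≈ 2.163.
ΔG contributes k·ΔG = (+€597 million) / 0.4624 ≈ +€1,291.1 million.
ΔT of +€13 million changes first-round spending by −c·ΔT = −€8.32 million, contributing k·(−c·ΔT) = (−€8.32 million) / 0.4624 ≈ −€18 million.
Net ΔY = k(ΔG − c·ΔT) = (+€588.68 million) / 0.4624 ≈ +€1,273 million.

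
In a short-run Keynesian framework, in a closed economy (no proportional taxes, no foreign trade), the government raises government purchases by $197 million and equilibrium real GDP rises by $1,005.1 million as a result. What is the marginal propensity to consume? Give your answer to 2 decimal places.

0.80

Implied spending multiplier k = ΔY/ΔG = 1,005.1/197 ≈ 5.102.
Since k = 1/(1 − MPC), MPC = 1 − 1/k = 1 − ΔG/ΔY = 1 − 197/1,005.1 ≈ 0.80.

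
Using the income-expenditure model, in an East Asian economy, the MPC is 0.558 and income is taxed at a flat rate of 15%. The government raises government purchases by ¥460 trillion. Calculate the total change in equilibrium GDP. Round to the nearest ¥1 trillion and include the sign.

+¥875 trillion

Government-spending multiplier = 1/(1 − c(1−t)) = 1/(1 − 0.558×0.85) = 1/0.5257 ≈ 1.902.
ΔY = k × ΔG = (+¥460 trillion) / 0.5257 ≈ +¥875 trillion.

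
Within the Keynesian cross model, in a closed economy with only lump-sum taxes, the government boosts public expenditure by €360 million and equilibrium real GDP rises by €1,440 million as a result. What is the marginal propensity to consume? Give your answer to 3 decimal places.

0.750

Implied spending multiplier k = ΔY/ΔG = 1,440/360 = 4.
Since k = 1/(1 − MPC), MPC = 1 − 1/k = 1 − ΔG/ΔY = 1 − 360/1,440 = 0.750.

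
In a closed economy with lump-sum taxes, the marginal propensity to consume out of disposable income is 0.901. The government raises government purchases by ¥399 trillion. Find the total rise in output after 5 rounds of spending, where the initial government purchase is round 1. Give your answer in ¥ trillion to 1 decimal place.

¥1,637.2 trillion

Round 1 adds ΔG = ¥399 trillion; each later round is MPC = 0.901 times the previous.
After 5 rounds: 399 + 359.499 + 323.908599 + 291.841647699 + 262.949324576799 = ΔG·(1 − c^5)/(1 − c) = 399 × (1 − 0.593777798104501)/0.099 ≈ ¥1,637.2 trillion.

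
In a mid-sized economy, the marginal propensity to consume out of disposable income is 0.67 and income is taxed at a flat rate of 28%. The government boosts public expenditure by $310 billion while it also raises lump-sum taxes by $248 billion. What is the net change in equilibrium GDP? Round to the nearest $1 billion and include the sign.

+$278 billion

Expenditure multiplier = 1/(1 − c(1−t)) = 1/(1 − 0.67×0.72) = 1/0.5176 ≈ 1.932.
ΔG contributes k·ΔG = (+$310 billion) / 0.5176 ≈ +$598.9 billion.
ΔT of +$248 billion changes first-round spending by −c·ΔT = −$166.16 billion, contributing k·(−c·ΔT) = (−$166.16 billion) / 0.5176 ≈ −$321 billion.
Net ΔY = k(ΔG − c·ΔT) = (+$143.84 billion) / 0.5176 ≈ +$278 billion.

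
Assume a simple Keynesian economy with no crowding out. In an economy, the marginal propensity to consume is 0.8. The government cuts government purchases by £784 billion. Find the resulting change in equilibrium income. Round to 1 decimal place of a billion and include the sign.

−£3,920.0 billion

Spending multiplier = 1/(1 − MPC) = 1/(1 − 0.8) = 1/0.2 = 5.
ΔY = k × ΔG = (−£784 billion) / 0.2 = −£3,920 billion.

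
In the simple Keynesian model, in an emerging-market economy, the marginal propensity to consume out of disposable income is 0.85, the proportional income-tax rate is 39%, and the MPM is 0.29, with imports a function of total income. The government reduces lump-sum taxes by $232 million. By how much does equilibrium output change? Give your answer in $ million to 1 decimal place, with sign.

+$255.6 million

A lump-sum tax change of −$232 million shifts disposable income by +$232 million; first-round consumption changes by −c × ΔT = −0.85 × (−$232 million) = +$197.2 million.
Expenditure multiplier = 1/(1 − c(1−t) + m) = 1/(1 − 0.85×0.61 + 0.29) = 1/0.7715 ≈ 1.296.
The tax multiplier is −c × k ≈ −1.102, so ΔY = k × (−c·ΔT) = (+$197.2 million) / 0.7715 ≈ +$255.6 million.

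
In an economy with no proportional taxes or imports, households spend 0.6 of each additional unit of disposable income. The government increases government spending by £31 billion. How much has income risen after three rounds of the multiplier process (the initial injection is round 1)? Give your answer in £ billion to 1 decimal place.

Round 1 adds ΔG = £31 billion; each later round is MPC = 0.6 times the previous.
After 3 rounds: 31 + 18.6 + 11.16 = ΔG·(1 − c^3)/(1 − c) = 31 × (1 − 0.216)/0.4 ≈ £60.8 billion.

£60.8 billion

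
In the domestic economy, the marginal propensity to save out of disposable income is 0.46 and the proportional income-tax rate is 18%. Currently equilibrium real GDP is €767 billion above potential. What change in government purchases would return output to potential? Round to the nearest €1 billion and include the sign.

−€427 billion

MPC = 1 − MPS = 1 − 0.46 = 0.54.
Spending multiplier = 1/(1 − c(1−t)) = 1/(1 − 0.54×0.82) = 1/0.5572 ≈ 1.795.
Need ΔY = −€767 billion, so ΔG = ΔY/k = (−€767 billion) × 0.5572 ≈ −€427 billion.
The government should cut government purchases by €427 billion.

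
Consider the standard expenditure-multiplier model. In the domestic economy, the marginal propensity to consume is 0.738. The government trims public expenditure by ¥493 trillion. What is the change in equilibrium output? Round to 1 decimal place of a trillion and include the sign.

−¥1,881.7 trillion

Spending multiplier = 1/(1 − MPC) = 1/(1 − 0.738) = 1/0.262 ≈ 3.817.
ΔY = k × ΔG = (−¥493 trillion) / 0.262 ≈ −¥1,881.7 trillion.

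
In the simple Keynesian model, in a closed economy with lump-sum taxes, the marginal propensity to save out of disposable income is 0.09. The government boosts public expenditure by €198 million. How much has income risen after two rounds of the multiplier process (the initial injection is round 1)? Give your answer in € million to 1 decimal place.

€378.2 million

MPC = 1 − MPS = 1 − 0.09 = 0.91.
Round 1 adds ΔG = €198 million; each later round is MPC = 0.91 times the previous.
After 2 rounds: 198 + 180.18 = ΔG·(1 − c^2)/(1 − c) = 198 × (1 − 0.8281)/0.09 ≈ €378.2 million.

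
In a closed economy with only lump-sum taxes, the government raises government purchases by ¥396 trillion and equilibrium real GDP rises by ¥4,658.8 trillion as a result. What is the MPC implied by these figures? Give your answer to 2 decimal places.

0.91

Implied spending multiplier k = ΔY/ΔG = 4,658.8/396 ≈ 11.7646.
Since k = 1/(1 − MPC), MPC = 1 − 1/k = 1 − ΔG/ΔY = 1 − 396/4,658.8 ≈ 0.91.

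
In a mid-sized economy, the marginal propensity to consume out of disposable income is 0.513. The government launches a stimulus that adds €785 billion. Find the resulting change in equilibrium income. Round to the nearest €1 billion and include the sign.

+€1,612 billion

Spending multiplier = 1/(1 − MPC) = 1/(1 − 0.513) = 1/0.487 ≈ 2.053.
ΔY = k × ΔG = (+€785 billion) / 0.487 ≈ +€1,612 billion.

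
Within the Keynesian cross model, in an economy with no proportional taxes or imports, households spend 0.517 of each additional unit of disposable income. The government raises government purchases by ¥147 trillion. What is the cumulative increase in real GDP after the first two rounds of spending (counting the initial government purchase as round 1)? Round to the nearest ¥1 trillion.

Round 1 adds ΔG = ¥147 trillion; each later round is MPC = 0.517 times the previous.
After 2 rounds: 147 + 75.999 = ΔG·(1 − c^2)/(1 − c) = 147 × (1 − 0.267289)/0.483 ≈ ¥223 trillion.

¥223 trillion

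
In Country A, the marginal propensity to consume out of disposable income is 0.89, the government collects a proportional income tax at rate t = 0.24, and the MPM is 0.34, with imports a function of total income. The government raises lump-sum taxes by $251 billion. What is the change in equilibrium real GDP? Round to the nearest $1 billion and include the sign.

A lump-sum tax change of +$251 billion shifts disposable income by −$251 billion; first-round consumption changes by −c × ΔT = −0.89 × (+$251 billion) = −$223.39 billion.
Expenditure multiplier = 1/(1 − c(1−t) + m) = 1/(1 − 0.89×0.76 + 0.34) = 1/0.6636 ≈ 1.507.
The tax multiplier is −c × k ≈ −1.341, so ΔY = k × (−c·ΔT) = (−$223.39 billion) / 0.6636 ≈ −$337 billion.

−$337 billion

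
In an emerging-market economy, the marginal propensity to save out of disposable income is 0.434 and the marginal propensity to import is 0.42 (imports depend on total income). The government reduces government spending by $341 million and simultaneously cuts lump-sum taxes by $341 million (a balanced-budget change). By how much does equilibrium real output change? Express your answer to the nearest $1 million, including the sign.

MPC = 1 − MPS = 1 − 0.434 = 0.566.
Expenditure multiplier = 1/(1 − c + m) = 1/(1 − 0.566 + 0.42) = 1/0.854 ≈ 1.171.
ΔG contributes k·ΔG = (−$341 million) / 0.854 ≈ −$399.3 million.
ΔT of −$341 million changes first-round spending by −c·ΔT = +$193.006 million, contributing k·(−c·ΔT) = (+$193.006 million) / 0.854 ≈ +$226 million.
Net ΔY = k(ΔG − c·ΔT) = (−$147.994 million) / 0.854 ≈ −$173 million.

−$173 million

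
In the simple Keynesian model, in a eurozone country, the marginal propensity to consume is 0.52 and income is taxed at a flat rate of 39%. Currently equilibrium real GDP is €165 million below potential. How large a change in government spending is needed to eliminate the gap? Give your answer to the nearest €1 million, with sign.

Spending multiplier = 1/(1 − c(1−t)) = 1/(1 − 0.52×0.61) = 1/0.6828 ≈ 1.465.
Need ΔY = +€165 million, so ΔG = ΔY/k = (+€165 million) × 0.6828 ≈ +€113 million.
The government should increase government spending by €113 million.

+€113 million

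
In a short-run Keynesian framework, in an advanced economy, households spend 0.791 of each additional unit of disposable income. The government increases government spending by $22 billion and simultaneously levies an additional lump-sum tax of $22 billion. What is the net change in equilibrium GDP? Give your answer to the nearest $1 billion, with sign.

+$22 billion

Expenditure multiplier = 1/(1 − MPC) = 1/(1 − 0.791) = 1/0.209 ≈ 4.785.
ΔG contributes k·ΔG = (+$22 billion) / 0.209 ≈ +$105.3 billion.
ΔT of +$22 billion changes first-round spending by −c·ΔT = −$17.402 billion, contributing k·(−c·ΔT) = (−$17.402 billion) / 0.209 ≈ −$83.3 billion.
With ΔG = ΔT and no other leakages, the balanced-budget multiplier is 1, so ΔY = ΔG = +$22 billion.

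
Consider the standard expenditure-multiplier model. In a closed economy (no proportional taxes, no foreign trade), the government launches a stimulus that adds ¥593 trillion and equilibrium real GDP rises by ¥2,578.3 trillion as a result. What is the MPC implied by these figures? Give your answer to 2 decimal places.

0.77

Implied spending multiplier k = ΔY/ΔG = 2,578.3/593 ≈ 4.3479.
Since k = 1/(1 − MPC), MPC = 1 − 1/k = 1 − ΔG/ΔY = 1 − 593/2,578.3 ≈ 0.77.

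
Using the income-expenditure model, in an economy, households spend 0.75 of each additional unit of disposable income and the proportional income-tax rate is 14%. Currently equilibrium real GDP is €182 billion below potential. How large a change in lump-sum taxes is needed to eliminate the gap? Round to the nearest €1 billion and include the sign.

−€86 billion

Spending multiplier = 1/(1 − c(1−t)) = 1/(1 − 0.75×0.86) = 1/0.355 ≈ 2.817.
Tax multiplier = −c·k = −0.75/0.355 ≈ −2.113. Need ΔY = +€182 billion, so ΔT = ΔY/(−c·k) = −(+€182 billion) × 0.355 / 0.75 ≈ −€86 billion.
The government should cut lump-sum taxes by €86 billion.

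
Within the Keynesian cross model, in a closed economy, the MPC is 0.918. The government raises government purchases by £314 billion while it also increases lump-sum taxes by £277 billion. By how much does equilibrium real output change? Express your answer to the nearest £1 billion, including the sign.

Expenditure multiplier = 1/(1 − MPC) = 1/(1 − 0.918) = 1/0.082 ≈ 12.195.
ΔG contributes k·ΔG = (+£314 billion) / 0.082 ≈ +£3,829.3 billion.
ΔT of +£277 billion changes first-round spending by −c·ΔT = −£254.286 billion, contributing k·(−c·ΔT) = (−£254.286 billion) / 0.082 ≈ −£3,101 billion.
Net ΔY = k(ΔG − c·ΔT) = (+£59.714 billion) / 0.082 ≈ +£728 billion.

+£728 billion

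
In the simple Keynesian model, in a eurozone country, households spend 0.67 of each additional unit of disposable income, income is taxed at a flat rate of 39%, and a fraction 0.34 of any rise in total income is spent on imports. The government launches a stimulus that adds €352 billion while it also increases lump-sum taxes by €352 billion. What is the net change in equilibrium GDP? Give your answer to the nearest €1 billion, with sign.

+€125 billion

Expenditure multiplier = 1/(1 − c(1−t) + m) = 1/(1 − 0.67×0.61 + 0.34) = 1/0.9313 ≈ 1.074.
ΔG contributes k·ΔG = (+€352 billion) / 0.9313 ≈ +€378 billion.
ΔT of +€352 billion changes first-round spending by −c·ΔT = −€235.84 billion, contributing k·(−c·ΔT) = (−€235.84 billion) / 0.9313 ≈ −€253.2 billion.
Net ΔY = k(ΔG − c·ΔT) = (+€116.16 billion) / 0.9313 ≈ +€125 billion.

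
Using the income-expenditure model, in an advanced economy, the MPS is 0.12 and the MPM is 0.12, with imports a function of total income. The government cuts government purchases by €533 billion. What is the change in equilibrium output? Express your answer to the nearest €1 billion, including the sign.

MPC = 1 − MPS = 1 − 0.12 = 0.88.
Expenditure multiplier = 1/(1 − c + m) = 1/(1 − 0.88 + 0.12) = 1/0.24 ≈ 4.167.
ΔY = k × ΔG = (−€533 billion) / 0.24 ≈ −€2,221 billion.

−€2,221 billion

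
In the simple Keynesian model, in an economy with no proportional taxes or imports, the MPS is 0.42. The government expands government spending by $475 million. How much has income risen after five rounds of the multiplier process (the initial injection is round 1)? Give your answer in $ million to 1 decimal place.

MPC = 1 − MPS = 1 − 0.42 = 0.58.
Round 1 adds ΔG = $475 million; each later round is MPC = 0.58 times the previous.
After 5 rounds: 475 + 275.5 + 159.79 + 92.6782 + 53.753356 = ΔG·(1 − c^5)/(1 − c) = 475 × (1 − 0.0656356768)/0.42 ≈ $1,056.7 million.

$1,056.7 million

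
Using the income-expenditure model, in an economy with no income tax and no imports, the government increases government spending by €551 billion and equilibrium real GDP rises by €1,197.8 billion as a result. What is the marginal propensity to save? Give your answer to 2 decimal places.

0.46

Implied spending multiplier k = ΔY/ΔG = 1,197.8/551 ≈ 2.1739.
Since k = 1/(1 − MPC), MPC = 1 − 1/k = 1 − ΔG/ΔY = 1 − 551/1,197.8 ≈ 0.54.
MPS = 1 − MPC = 0.46.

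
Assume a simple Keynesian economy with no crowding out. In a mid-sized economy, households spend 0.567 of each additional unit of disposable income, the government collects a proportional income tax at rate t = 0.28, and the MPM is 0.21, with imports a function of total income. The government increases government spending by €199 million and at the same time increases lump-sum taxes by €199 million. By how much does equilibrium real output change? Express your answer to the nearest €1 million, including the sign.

+€107 million

Expenditure multiplier = 1/(1 − c(1−t) + m) = 1/(1 − 0.567×0.72 + 0.21) = 1/0.80176 ≈ 1.247.
ΔG contributes k·ΔG = (+€199 million) / 0.80176 ≈ +€248.2 million.
ΔT of +€199 million changes first-round spending by −c·ΔT = −€112.833 million, contributing k·(−c·ΔT) = (−€112.833 million) / 0.80176 ≈ −€140.7 million.
Net ΔY = k(ΔG − c·ΔT) = (+€86.167 million) / 0.80176 ≈ +€107 million.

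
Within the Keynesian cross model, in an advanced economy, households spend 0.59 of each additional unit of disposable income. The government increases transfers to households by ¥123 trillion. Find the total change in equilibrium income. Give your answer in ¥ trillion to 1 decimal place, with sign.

+¥177.0 trillion

The transfer change shifts disposable income by +¥123 trillion, so first-round consumption changes by c·ΔTR = 0.59 × (+¥123 trillion) = +¥72.57 trillion.
Expenditure multiplier = 1/(1 − MPC) = 1/(1 − 0.59) = 1/0.41 ≈ 2.439.
The transfer multiplier is c × k ≈ 1.439, so ΔY = k × (c·ΔTR) = (+¥72.57 trillion) / 0.41 = +¥177 trillion.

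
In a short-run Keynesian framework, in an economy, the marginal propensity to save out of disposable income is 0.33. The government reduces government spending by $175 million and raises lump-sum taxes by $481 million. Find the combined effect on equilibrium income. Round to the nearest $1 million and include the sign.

−$1,507 million

MPC = 1 − MPS = 1 − 0.33 = 0.67.
Expenditure multiplier = 1/(1 − MPC) = 1/(1 − 0.67) = 1/0.33 ≈ 3.03.
ΔG contributes k·ΔG = (−$175 million) / 0.33 ≈ −$530.3 million.
ΔT of +$481 million changes first-round spending by −c·ΔT = −$322.27 million, contributing k·(−c·ΔT) = (−$322.27 million) / 0.33 ≈ −$976.6 million.
Net ΔY = k(ΔG − c·ΔT) = (−$497.27 million) / 0.33 ≈ −$1,507 million.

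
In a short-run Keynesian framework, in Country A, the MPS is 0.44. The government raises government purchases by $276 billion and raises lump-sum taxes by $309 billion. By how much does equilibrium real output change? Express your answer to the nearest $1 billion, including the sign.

MPC = 1 − MPS = 1 − 0.44 = 0.56.
Expenditure multiplier = 1/(1 − MPC) = 1/(1 − 0.56) = 1/0.44 ≈ 2.273.
ΔG contributes k·ΔG = (+$276 billion) / 0.44 ≈ +$627.3 billion.
ΔT of +$309 billion changes first-round spending by −c·ΔT = −$173.04 billion, contributing k·(−c·ΔT) = (−$173.04 billion) / 0.44 ≈ −$393.3 billion.
Net ΔY = k(ΔG − c·ΔT) = (+$102.96 billion) / 0.44 = +$234 billion.

+$234 billion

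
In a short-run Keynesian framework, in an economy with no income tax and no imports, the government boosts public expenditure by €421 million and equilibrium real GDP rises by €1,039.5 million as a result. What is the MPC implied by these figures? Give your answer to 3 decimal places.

Implied spending multiplier k = ΔY/ΔG = 1,039.5/421 ≈ 2.4691.
Since k = 1/(1 − MPC), MPC = 1 − 1/k = 1 − ΔG/ΔY = 1 − 421/1,039.5 ≈ 0.595.

0.595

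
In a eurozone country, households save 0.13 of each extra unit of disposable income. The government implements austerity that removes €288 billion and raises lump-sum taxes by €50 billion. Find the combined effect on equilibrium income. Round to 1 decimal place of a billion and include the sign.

−€2,550.0 billion

MPC = 1 − MPS = 1 − 0.13 = 0.87.
Expenditure multiplier = 1/(1 − MPC) = 1/(1 − 0.87) = 1/0.13 ≈ 7.692.
ΔG contributes k·ΔG = (−€288 billion) / 0.13 ≈ −€2,215.4 billion.
ΔT of +€50 billion changes first-round spending by −c·ΔT = −€43.5 billion, contributing k·(−c·ΔT) = (−€43.5 billion) / 0.13 ≈ −€334.6 billion.
Net ΔY = k(ΔG − c·ΔT) = (−€331.5 billion) / 0.13 = −€2,550 billion.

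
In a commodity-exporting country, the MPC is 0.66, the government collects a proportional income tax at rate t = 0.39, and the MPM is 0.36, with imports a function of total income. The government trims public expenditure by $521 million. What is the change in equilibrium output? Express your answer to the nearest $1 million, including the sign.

−$544 million

Spending multiplier = 1/(1 − c(1−t) + m) = 1/(1 − 0.66×0.61 + 0.36) = 1/0.9574 ≈ 1.044.
ΔY = k × ΔG = (−$521 million) / 0.9574 ≈ −$544 million.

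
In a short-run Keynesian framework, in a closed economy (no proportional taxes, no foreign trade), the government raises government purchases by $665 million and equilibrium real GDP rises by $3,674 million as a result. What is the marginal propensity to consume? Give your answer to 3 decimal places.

0.819

Implied spending multiplier k = ΔY/ΔG = 3,674/665 ≈ 5.5248.
Since k = 1/(1 − MPC), MPC = 1 − 1/k = 1 − ΔG/ΔY = 1 − 665/3,674 ≈ 0.819.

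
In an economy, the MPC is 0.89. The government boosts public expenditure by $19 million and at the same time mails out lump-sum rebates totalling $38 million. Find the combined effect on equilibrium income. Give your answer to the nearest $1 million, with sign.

+$480 million

Expenditure multiplier = 1/(1 − MPC) = 1/(1 − 0.89) = 1/0.11 ≈ 9.091.
ΔG contributes k·ΔG = (+$19 million) / 0.11 ≈ +$172.7 million.
ΔT of −$38 million changes first-round spending by −c·ΔT = +$33.82 million, contributing k·(−c·ΔT) = (+$33.82 million) / 0.11 ≈ +$307.5 million.
Net ΔY = k(ΔG − c·ΔT) = (+$52.82 million) / 0.11 ≈ +$480 million.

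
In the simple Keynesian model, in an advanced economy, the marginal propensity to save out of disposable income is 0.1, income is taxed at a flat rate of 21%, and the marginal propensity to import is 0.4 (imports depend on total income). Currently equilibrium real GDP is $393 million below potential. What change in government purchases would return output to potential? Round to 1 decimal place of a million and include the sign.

+$270.8 million

MPC = 1 − MPS = 1 − 0.1 = 0.9.
Spending multiplier = 1/(1 − c(1−t) + m) = 1/(1 − 0.9×0.79 + 0.4) = 1/0.689 ≈ 1.451.
Need ΔY = +$393 million, so ΔG = ΔY/k = (+$393 million) × 0.689 ≈ +$270.8 million.
The government should increase government purchases by $270.8 million.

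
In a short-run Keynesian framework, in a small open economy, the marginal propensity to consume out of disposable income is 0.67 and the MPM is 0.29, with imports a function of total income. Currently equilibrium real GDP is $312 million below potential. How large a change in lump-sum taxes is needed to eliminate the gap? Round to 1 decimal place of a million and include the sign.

Spending multiplier = 1/(1 − c + m) = 1/(1 − 0.67 + 0.29) = 1/0.62 ≈ 1.613.
Tax multiplier = −c·k = −0.67/0.62 ≈ −1.081. Need ΔY = +$312 million, so ΔT = ΔY/(−c·k) = −(+$312 million) × 0.62 / 0.67 ≈ −$288.7 million.
The government should cut lump-sum taxes by $288.7 million.

−$288.7 million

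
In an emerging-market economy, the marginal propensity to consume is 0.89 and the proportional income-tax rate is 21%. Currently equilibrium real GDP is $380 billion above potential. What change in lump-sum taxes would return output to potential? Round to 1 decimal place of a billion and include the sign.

+$126.8 billion

Spending multiplier = 1/(1 − c(1−t)) = 1/(1 − 0.89×0.79) = 1/0.2969 ≈ 3.368.
Tax multiplier = −c·k = −0.89/0.2969 ≈ −2.998. Need ΔY = −$380 billion, so ΔT = ΔY/(−c·k) = −(−$380 billion) × 0.2969 / 0.89 ≈ +$126.8 billion.
The government should raise lump-sum taxes by $126.8 billion.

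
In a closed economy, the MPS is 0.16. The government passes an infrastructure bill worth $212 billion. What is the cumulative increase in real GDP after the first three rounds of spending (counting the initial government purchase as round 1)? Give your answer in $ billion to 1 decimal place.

MPC = 1 − MPS = 1 − 0.16 = 0.84.
Round 1 adds ΔG = $212 billion; each later round is MPC = 0.84 times the previous.
After 3 rounds: 212 + 178.08 + 149.5872 = ΔG·(1 − c^3)/(1 − c) = 212 × (1 − 0.592704)/0.16 ≈ $539.7 billion.

$539.7 billion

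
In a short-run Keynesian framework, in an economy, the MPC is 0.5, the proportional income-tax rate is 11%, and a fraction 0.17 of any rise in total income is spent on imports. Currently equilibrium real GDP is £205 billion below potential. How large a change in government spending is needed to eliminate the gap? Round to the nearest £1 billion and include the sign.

Spending multiplier = 1/(1 − c(1−t) + m) = 1/(1 − 0.5×0.89 + 0.17) = 1/0.725 ≈ 1.379.
Need ΔY = +£205 billion, so ΔG = ΔY/k = (+£205 billion) × 0.725 ≈ +£149 billion.
The government should increase government spending by £149 billion.

+£149 billion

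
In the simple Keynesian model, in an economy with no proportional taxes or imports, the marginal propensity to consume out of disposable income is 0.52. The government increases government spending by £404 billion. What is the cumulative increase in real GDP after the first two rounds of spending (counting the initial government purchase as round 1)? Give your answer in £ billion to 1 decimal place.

£614.1 billion

Round 1 adds ΔG = £404 billion; each later round is MPC = 0.52 times the previous.
After 2 rounds: 404 + 210.08 = ΔG·(1 − c^2)/(1 − c) = 404 × (1 − 0.2704)/0.48 ≈ £614.1 billion.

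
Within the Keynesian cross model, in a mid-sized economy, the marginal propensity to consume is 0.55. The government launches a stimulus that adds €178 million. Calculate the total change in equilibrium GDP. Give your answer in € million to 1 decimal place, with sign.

Expenditure multiplier = 1/(1 − MPC) = 1/(1 − 0.55) = 1/0.45 ≈ 2.222.
ΔY = k × ΔG = (+€178 million) / 0.45 ≈ +€395.6 million.

+€395.6 million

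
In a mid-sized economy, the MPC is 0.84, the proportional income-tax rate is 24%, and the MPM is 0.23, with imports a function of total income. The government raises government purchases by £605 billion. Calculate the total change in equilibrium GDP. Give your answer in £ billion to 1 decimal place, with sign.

+£1,022.7 billion

Spending multiplier = 1/(1 − c(1−t) + m) = 1/(1 − 0.84×0.76 + 0.23) = 1/0.5916 ≈ 1.69.
ΔY = k × ΔG = (+£605 billion) / 0.5916 ≈ +£1,022.7 billion.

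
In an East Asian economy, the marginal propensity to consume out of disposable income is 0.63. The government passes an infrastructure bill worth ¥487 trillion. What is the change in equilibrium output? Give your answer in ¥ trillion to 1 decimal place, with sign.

Expenditure multiplier = 1/(1 − MPC) = 1/(1 − 0.63) = 1/0.37 ≈ 2.703.
ΔY = k × ΔG = (+¥487 trillion) / 0.37 ≈ +¥1,316.2 trillion.

+¥1,316.2 trillion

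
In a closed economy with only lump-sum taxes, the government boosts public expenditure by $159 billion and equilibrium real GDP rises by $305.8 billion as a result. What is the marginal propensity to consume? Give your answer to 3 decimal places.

0.480

Implied spending multiplier k = ΔY/ΔG = 305.8/159 ≈ 1.9233.
Since k = 1/(1 − MPC), MPC = 1 − 1/k = 1 − ΔG/ΔY = 1 − 159/305.8 ≈ 0.480.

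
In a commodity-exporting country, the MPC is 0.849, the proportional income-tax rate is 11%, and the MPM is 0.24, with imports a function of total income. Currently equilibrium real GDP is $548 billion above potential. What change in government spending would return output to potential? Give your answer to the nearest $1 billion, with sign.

−$265 billion

Spending multiplier = 1/(1 − c(1−t) + m) = 1/(1 − 0.849×0.89 + 0.24) = 1/0.48439 ≈ 2.064.
Need ΔY = −$548 billion, so ΔG = ΔY/k = (−$548 billion) × 0.48439 ≈ −$265 billion.
The government should cut government spending by $265 billion.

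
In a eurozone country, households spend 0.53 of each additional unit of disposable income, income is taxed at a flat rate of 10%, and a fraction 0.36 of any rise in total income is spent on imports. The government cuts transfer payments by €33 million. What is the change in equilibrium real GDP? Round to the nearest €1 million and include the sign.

The transfer change shifts disposable income by −€33 million, so first-round consumption changes by c·ΔTR = 0.53 × (−€33 million) = −€17.49 million.
Expenditure multiplier = 1/(1 − c(1−t) + m) = 1/(1 − 0.53×0.9 + 0.36) = 1/0.883 ≈ 1.133.
The transfer multiplier is c × k ≈ 0.6, so ΔY = k × (c·ΔTR) = (−€17.49 million) / 0.883 ≈ −€20 million.

−€20 million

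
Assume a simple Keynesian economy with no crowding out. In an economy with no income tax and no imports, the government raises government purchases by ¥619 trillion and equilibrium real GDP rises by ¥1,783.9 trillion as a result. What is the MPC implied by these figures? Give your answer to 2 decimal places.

Implied spending multiplier k = ΔY/ΔG = 1,783.9/619 ≈ 2.8819.
Since k = 1/(1 − MPC), MPC = 1 − 1/k = 1 − ΔG/ΔY = 1 − 619/1,783.9 ≈ 0.65.

0.65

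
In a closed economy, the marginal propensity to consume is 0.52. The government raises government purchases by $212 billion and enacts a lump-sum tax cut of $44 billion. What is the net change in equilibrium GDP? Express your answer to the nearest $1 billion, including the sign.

Expenditure multiplier = 1/(1 − MPC) = 1/(1 − 0.52) = 1/0.48 ≈ 2.083.
ΔG contributes k·ΔG = (+$212 billion) / 0.48 ≈ +$441.7 billion.
ΔT of −$44 billion changes first-round spending by −c·ΔT = +$22.88 billion, contributing k·(−c·ΔT) = (+$22.88 billion) / 0.48 ≈ +$47.7 billion.
Net ΔY = k(ΔG − c·ΔT) = (+$234.88 billion) / 0.48 ≈ +$489 billion.

+$489 billion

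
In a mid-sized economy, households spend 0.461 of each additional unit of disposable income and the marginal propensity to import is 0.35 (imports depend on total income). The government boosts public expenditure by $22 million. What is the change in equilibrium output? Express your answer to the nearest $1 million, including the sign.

Spending multiplier = 1/(1 − c + m) = 1/(1 − 0.461 + 0.35) = 1/0.889 ≈ 1.125.
ΔY = k × ΔG = (+$22 million) / 0.889 ≈ +$25 million.

+$25 million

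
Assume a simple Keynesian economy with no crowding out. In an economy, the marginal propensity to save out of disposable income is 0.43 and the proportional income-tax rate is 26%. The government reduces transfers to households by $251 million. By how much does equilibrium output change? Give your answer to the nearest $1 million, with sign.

−$247 million

MPC = 1 − MPS = 1 − 0.43 = 0.57.
The transfer change shifts disposable income by −$251 million, so first-round consumption changes by c·ΔTR = 0.57 × (−$251 million) = −$143.07 million.
Expenditure multiplier = 1/(1 − c(1−t)) = 1/(1 − 0.57×0.74) = 1/0.5782 ≈ 1.73.
The transfer multiplier is c × k ≈ 0.986, so ΔY = k × (c·ΔTR) = (−$143.07 million) / 0.5782 ≈ −$247 million.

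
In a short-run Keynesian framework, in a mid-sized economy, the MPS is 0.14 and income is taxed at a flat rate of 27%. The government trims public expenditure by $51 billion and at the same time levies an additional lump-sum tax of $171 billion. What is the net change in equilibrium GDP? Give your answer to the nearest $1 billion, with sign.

MPC = 1 − MPS = 1 − 0.14 = 0.86.
Expenditure multiplier = 1/(1 − c(1−t)) = 1/(1 − 0.86×0.73) = 1/0.3722 ≈ 2.687.
ΔG contributes k·ΔG = (−$51 billion) / 0.3722 ≈ −$137 billion.
ΔT of +$171 billion changes first-round spending by −c·ΔT = −$147.06 billion, contributing k·(−c·ΔT) = (−$147.06 billion) / 0.3722 ≈ −$395.1 billion.
Net ΔY = k(ΔG − c·ΔT) = (−$198.06 billion) / 0.3722 ≈ −$532 billion.

−$532 billion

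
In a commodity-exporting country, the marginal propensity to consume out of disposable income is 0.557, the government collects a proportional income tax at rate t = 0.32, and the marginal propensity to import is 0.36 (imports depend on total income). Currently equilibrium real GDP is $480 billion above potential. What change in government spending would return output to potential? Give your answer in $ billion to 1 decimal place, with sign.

−$471.0 billion

Spending multiplier = 1/(1 − c(1−t) + m) = 1/(1 − 0.557×0.68 + 0.36) = 1/0.98124 ≈ 1.019.
Need ΔY = −$480 billion, so ΔG = ΔY/k = (−$480 billion) × 0.98124 ≈ −$471 billion.
The government should cut government spending by $471 billion.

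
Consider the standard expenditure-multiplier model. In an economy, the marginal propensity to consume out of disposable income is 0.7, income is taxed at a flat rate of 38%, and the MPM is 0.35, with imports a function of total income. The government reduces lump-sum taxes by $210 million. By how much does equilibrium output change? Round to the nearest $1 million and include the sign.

+$160 million

A lump-sum tax change of −$210 million shifts disposable income by +$210 million; first-round consumption changes by −c × ΔT = −0.7 × (−$210 million) = +$147 million.
Expenditure multiplier = 1/(1 − c(1−t) + m) = 1/(1 − 0.7×0.62 + 0.35) = 1/0.916 ≈ 1.092.
The tax multiplier is −c × k ≈ −0.764, so ΔY = k × (−c·ΔT) = (+$147 million) / 0.916 ≈ +$160 million.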